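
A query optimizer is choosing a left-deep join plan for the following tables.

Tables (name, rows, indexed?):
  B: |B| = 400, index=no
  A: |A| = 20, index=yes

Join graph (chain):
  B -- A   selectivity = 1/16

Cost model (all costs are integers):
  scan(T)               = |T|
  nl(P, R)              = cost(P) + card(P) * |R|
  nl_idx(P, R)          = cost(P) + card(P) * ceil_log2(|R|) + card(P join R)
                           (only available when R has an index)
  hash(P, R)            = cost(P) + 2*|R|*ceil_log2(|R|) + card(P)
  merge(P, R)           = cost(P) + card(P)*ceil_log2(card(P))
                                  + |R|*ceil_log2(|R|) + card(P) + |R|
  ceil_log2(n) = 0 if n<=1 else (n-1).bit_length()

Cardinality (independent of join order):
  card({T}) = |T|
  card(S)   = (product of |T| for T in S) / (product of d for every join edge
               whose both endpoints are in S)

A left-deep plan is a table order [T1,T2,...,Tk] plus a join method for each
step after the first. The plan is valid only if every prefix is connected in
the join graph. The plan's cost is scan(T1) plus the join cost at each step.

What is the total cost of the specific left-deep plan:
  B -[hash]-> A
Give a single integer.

step 1: scan B: cost=400, card=400
step 2: join A via hash
    card(P join A) = 400*20/(16) = 500
    cost = 400 + 2*20*5 + 400 = 1000

1000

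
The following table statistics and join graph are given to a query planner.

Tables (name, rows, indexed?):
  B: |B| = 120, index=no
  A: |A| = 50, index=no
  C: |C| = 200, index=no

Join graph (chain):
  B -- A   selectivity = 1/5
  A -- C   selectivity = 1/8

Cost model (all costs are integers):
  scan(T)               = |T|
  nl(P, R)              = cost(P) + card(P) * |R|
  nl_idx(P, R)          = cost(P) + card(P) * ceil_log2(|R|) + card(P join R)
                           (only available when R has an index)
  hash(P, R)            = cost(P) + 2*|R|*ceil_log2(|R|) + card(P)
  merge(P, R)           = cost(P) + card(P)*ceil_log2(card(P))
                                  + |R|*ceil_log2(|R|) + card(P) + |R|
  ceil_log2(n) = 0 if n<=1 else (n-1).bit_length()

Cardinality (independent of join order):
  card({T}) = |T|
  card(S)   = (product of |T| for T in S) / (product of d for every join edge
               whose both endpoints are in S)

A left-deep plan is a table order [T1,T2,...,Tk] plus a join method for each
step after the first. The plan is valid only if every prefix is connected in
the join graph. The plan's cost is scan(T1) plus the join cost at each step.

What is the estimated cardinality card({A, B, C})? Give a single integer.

Tables in S: A(50), B(120), C(200)
Edges inside S: B-A(d=5), A-C(d=8)
numerator = 50 * 120 * 200 = 1200000
denominator = 5 * 8 = 40
card(S) = 1200000 / 40 = 30000

30000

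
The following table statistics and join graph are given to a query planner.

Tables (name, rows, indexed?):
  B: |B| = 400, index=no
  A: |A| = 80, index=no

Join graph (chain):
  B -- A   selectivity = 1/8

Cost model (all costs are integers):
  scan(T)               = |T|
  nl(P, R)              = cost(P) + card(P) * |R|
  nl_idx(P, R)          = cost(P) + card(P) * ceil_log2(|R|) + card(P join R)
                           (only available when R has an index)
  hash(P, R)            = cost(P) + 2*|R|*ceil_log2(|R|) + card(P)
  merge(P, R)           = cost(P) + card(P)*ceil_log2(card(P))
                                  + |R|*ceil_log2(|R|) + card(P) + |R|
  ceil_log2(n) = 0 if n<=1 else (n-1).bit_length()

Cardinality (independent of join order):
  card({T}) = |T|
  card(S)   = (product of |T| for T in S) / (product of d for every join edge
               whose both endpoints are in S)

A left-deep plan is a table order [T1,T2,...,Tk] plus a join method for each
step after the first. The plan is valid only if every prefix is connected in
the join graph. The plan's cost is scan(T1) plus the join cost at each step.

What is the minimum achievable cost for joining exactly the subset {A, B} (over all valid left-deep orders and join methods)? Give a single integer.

1920

Selinger DP over subsets of {A,B}:
  {B}: scan cost=400, card=400
  {A}: scan cost=80, card=80
  {AB}: card=4000; try (A,hash)→1920, (B,merge)→4720, (A,merge)→5040, (B,hash)→7360, (B,nl)→32080, (A,nl)→32400; best=1920 via (A,hash)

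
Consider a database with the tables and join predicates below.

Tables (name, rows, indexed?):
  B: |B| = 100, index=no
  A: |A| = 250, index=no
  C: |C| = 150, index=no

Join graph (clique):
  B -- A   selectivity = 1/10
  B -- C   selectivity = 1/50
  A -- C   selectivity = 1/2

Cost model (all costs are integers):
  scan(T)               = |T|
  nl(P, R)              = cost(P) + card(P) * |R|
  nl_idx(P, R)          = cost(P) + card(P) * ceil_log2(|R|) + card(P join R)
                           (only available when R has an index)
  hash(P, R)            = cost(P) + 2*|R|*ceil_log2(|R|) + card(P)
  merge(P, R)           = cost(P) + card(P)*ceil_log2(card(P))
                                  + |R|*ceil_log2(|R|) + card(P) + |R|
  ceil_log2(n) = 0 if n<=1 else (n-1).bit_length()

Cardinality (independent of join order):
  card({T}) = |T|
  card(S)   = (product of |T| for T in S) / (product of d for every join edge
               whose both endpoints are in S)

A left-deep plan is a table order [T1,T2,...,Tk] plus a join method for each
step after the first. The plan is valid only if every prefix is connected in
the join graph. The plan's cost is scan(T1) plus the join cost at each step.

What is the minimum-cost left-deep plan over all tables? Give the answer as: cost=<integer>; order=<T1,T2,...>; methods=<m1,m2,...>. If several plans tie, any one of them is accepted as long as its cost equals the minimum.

Selinger DP (subsets sized 1..n):
  {B}: scan cost=100, card=100
  {A}: scan cost=250, card=250
  {C}: scan cost=150, card=150
  {AB}: card=2500; try (B,hash)→1900, (A,merge)→3150, (B,merge)→3300, (A,hash)→4200, (A,nl)→25100, (B,nl)→25250; best=1900 via (B,hash)
  {BC}: card=300; try (B,hash)→1700, (C,merge)→2250, (B,merge)→2300, (C,hash)→2600, (C,nl)→15100, (B,nl)→15150; best=1700 via (B,hash)
  {AC}: card=18750; try (C,hash)→2900, (A,merge)→3750, (C,merge)→3850, (A,hash)→4300, (A,nl)→37650, (C,nl)→37750; best=2900 via (C,hash)
  {ABC}: card=3750; try (A,hash)→6000, (C,hash)→6800, (A,merge)→6950, (B,hash)→23050, (C,merge)→35750, (A,nl)→76700 …(+3); best=6000 via (A,hash)

cost=6000; order=C,B,A; methods=hash,hash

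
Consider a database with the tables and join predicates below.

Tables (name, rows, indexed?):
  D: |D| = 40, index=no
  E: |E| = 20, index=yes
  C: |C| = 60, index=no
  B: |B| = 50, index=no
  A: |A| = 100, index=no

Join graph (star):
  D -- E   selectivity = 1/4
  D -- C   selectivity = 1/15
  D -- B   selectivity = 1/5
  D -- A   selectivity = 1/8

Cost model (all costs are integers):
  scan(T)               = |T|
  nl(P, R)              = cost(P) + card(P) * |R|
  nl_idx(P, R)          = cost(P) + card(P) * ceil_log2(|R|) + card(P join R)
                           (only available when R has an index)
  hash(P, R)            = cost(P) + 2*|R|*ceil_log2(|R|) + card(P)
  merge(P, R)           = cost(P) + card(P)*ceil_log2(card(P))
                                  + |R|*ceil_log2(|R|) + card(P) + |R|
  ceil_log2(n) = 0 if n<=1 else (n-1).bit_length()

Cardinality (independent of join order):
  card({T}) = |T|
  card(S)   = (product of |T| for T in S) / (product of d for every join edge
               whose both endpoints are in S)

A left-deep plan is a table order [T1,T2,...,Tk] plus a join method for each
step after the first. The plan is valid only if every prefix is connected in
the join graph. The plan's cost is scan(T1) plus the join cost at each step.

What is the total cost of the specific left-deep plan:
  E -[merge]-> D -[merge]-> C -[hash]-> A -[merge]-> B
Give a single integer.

155190

step 1: scan E: cost=20, card=20
step 2: join D via merge
    card(P join D) = 20*40/(4) = 200
    cost = 20 + 20*5 + 40*6 + 20 + 40 = 420
step 3: join C via merge
    card(P join C) = 200*60/(15) = 800
    cost = 420 + 200*8 + 60*6 + 200 + 60 = 2640
step 4: join A via hash
    card(P join A) = 800*100/(8) = 10000
    cost = 2640 + 2*100*7 + 800 = 4840
step 5: join B via merge
    card(P join B) = 10000*50/(5) = 100000
    cost = 4840 + 10000*14 + 50*6 + 10000 + 50 = 155190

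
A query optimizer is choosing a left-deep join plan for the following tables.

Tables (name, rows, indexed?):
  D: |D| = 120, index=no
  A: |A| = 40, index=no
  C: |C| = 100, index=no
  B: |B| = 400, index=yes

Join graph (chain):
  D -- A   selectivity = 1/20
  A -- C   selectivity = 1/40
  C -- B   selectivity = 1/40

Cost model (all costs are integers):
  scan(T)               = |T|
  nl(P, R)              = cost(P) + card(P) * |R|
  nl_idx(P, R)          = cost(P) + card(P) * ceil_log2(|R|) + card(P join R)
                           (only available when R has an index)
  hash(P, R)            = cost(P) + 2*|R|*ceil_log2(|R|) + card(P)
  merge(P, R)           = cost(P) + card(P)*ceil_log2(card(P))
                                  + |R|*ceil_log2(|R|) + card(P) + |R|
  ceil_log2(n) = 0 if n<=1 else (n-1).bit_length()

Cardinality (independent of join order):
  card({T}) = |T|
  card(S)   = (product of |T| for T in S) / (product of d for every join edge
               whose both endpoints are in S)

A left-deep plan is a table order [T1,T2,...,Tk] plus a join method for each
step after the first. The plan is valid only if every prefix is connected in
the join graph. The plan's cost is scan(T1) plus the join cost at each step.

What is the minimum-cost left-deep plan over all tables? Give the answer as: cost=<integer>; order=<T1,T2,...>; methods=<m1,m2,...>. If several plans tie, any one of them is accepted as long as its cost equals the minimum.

Selinger DP (subsets sized 1..n):
  {D}: scan cost=120, card=120
  {A}: scan cost=40, card=40
  {C}: scan cost=100, card=100
  {B}: scan cost=400, card=400
  {AD}: card=240; try (A,hash)→720, (D,merge)→1280, (A,merge)→1360, (D,hash)→1760, (D,nl)→4840, (A,nl)→4920; best=720 via (A,hash)
  {AC}: card=100; try (A,hash)→680, (C,merge)→1120, (A,merge)→1180, (C,hash)→1480, (C,nl)→4040, (A,nl)→4100; best=680 via (A,hash)
  {BC}: card=1000; try (B,nl_idx)→2000, (C,hash)→2200, (B,merge)→4900, (C,merge)→5200, (B,hash)→7400, (B,nl)→40100 …(+1); best=2000 via (B,nl_idx)
  {ACD}: card=600; try (C,hash)→2360, (D,merge)→2440, (D,hash)→2460, (C,merge)→3680, (D,nl)→12680, (C,nl)→24720; best=2360 via (C,hash)
  {ABC}: card=1000; try (B,nl_idx)→2580, (A,hash)→3480, (B,merge)→5480, (B,hash)→7980, (A,merge)→13280, (B,nl)→40680 …(+1); best=2580 via (B,nl_idx)
  {ABCD}: card=6000; try (D,hash)→5260, (B,hash)→10160, (B,merge)→12960, (B,nl_idx)→13760, (D,merge)→14540, (D,nl)→122580 …(+1); best=5260 via (D,hash)

cost=5260; order=C,A,B,D; methods=hash,nl_idx,hash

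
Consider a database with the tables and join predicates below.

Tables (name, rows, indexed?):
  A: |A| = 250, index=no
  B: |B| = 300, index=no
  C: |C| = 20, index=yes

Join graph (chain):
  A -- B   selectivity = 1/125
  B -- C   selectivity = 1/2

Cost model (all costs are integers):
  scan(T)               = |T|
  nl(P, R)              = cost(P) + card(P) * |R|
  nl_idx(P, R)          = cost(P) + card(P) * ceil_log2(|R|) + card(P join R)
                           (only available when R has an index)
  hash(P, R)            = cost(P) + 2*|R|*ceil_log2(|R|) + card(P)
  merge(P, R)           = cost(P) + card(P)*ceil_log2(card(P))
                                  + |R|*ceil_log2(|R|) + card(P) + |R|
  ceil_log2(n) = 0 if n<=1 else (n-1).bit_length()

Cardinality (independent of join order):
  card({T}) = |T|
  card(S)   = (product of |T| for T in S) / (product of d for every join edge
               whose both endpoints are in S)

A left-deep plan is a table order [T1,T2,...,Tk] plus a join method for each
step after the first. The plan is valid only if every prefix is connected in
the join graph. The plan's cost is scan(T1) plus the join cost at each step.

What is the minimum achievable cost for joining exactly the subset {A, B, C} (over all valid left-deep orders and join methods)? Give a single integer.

5400

Selinger DP over subsets of {A,B,C}:
  {A}: scan cost=250, card=250
  {B}: scan cost=300, card=300
  {C}: scan cost=20, card=20
  {AB}: card=600; try (A,hash)→4600, (B,merge)→5500, (A,merge)→5550, (B,hash)→5900, (B,nl)→75250, (A,nl)→75300; best=4600 via (A,hash)
  {BC}: card=3000; try (C,hash)→800, (B,merge)→3140, (C,merge)→3420, (C,nl_idx)→4800, (B,hash)→5440, (B,nl)→6020 …(+1); best=800 via (C,hash)
  {ABC}: card=6000; try (C,hash)→5400, (A,hash)→7800, (C,merge)→11320, (C,nl_idx)→13600, (C,nl)→16600, (A,merge)→42050 …(+1); best=5400 via (C,hash)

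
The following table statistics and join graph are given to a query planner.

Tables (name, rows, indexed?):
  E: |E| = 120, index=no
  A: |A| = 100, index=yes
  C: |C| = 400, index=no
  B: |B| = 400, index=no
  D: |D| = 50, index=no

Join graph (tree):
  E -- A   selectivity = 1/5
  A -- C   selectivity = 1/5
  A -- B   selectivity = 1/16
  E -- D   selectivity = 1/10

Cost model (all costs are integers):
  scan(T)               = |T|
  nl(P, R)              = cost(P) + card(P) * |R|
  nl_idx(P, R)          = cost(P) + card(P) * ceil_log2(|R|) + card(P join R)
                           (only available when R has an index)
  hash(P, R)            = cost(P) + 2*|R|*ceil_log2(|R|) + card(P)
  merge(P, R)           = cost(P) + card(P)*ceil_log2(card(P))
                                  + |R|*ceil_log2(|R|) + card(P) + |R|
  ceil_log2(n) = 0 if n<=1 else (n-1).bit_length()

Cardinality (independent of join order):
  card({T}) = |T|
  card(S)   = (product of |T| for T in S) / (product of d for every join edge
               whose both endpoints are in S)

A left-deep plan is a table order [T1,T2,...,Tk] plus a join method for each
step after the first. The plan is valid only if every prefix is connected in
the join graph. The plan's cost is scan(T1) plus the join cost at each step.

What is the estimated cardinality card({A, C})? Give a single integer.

8000

Tables in S: A(100), C(400)
Edges inside S: A-C(d=5)
numerator = 100 * 400 = 40000
denominator = 5 = 5
card(S) = 40000 / 5 = 8000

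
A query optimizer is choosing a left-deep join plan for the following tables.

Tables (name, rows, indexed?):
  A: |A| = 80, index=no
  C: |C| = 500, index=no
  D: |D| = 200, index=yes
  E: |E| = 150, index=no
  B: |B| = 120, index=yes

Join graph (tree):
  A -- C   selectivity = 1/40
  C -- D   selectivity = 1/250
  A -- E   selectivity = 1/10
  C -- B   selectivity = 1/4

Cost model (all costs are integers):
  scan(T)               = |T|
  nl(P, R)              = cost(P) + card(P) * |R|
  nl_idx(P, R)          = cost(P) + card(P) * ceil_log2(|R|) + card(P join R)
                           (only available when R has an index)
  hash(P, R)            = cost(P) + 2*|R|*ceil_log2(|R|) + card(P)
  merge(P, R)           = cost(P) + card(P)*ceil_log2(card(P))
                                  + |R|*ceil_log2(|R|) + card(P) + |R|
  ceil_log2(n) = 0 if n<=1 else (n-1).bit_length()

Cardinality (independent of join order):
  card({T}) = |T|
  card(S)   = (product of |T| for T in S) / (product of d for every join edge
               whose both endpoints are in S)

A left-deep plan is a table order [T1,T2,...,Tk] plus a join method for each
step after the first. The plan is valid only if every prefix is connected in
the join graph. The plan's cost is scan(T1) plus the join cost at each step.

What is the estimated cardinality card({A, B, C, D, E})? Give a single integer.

Tables in S: A(80), B(120), C(500), D(200), E(150)
Edges inside S: A-C(d=40), C-D(d=250), A-E(d=10), C-B(d=4)
numerator = 80 * 120 * 500 * 200 * 150 = 144000000000
denominator = 40 * 250 * 10 * 4 = 400000
card(S) = 144000000000 / 400000 = 360000

360000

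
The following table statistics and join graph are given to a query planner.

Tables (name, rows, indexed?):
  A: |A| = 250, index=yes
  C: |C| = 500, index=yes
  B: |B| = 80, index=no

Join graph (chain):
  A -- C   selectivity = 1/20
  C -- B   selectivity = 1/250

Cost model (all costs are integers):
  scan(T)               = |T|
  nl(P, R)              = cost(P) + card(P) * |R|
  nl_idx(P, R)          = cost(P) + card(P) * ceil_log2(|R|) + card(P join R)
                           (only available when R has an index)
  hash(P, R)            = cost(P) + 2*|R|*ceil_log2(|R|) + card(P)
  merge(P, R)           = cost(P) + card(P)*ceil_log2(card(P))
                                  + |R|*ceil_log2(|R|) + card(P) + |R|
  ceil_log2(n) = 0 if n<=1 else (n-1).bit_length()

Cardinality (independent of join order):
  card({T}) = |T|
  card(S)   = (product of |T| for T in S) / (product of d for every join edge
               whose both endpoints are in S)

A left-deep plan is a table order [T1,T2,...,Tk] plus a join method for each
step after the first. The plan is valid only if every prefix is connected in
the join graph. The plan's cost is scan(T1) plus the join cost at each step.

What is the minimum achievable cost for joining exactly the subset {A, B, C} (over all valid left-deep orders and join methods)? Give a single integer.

Selinger DP over subsets of {A,B,C}:
  {A}: scan cost=250, card=250
  {C}: scan cost=500, card=500
  {B}: scan cost=80, card=80
  {AC}: card=6250; try (A,hash)→5000, (C,merge)→7500, (A,merge)→7750, (C,nl_idx)→8750, (C,hash)→9500, (A,nl_idx)→10750 …(+2); best=5000 via (A,hash)
  {BC}: card=160; try (C,nl_idx)→960, (B,hash)→2120, (C,merge)→5720, (B,merge)→6140, (C,hash)→9160, (C,nl)→40080 …(+1); best=960 via (C,nl_idx)
  {ABC}: card=2000; try (A,nl_idx)→4240, (A,merge)→4650, (A,hash)→5120, (B,hash)→12370, (A,nl)→40960, (B,merge)→93140 …(+1); best=4240 via (A,nl_idx)

4240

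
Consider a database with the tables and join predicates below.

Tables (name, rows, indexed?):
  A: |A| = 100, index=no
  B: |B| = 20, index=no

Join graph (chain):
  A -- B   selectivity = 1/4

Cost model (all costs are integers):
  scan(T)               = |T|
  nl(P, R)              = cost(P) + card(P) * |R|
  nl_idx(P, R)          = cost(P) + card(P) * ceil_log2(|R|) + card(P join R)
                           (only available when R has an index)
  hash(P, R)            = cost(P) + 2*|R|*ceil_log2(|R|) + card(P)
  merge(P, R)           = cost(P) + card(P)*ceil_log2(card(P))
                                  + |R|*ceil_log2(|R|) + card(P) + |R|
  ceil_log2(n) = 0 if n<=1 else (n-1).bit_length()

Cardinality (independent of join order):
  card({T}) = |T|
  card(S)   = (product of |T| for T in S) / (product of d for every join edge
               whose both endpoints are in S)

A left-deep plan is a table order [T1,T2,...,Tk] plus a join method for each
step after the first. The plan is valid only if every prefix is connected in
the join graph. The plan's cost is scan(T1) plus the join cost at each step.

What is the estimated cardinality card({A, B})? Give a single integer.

Tables in S: A(100), B(20)
Edges inside S: A-B(d=4)
numerator = 100 * 20 = 2000
denominator = 4 = 4
card(S) = 2000 / 4 = 500

500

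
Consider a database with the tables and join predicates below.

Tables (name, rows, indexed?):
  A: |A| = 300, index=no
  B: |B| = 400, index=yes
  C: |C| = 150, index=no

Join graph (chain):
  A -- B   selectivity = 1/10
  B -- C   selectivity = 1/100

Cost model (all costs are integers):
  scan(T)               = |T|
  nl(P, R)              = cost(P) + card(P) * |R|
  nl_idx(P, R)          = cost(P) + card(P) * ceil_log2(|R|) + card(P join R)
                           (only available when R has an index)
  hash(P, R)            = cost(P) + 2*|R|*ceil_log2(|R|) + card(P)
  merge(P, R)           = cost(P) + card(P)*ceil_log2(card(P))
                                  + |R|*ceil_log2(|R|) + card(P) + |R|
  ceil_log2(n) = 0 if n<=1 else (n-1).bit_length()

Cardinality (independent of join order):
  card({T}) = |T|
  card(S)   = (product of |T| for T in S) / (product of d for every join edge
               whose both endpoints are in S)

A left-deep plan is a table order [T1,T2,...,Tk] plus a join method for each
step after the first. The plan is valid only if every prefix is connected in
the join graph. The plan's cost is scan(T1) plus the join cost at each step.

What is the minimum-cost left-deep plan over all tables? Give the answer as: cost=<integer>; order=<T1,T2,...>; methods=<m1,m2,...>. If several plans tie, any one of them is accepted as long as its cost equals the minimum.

Selinger DP (subsets sized 1..n):
  {A}: scan cost=300, card=300
  {B}: scan cost=400, card=400
  {C}: scan cost=150, card=150
  {AB}: card=12000; try (A,hash)→6200, (B,merge)→7300, (A,merge)→7400, (B,hash)→7800, (B,nl_idx)→15000, (B,nl)→120300 …(+1); best=6200 via (A,hash)
  {BC}: card=600; try (B,nl_idx)→2100, (C,hash)→3200, (B,merge)→5500, (C,merge)→5750, (B,hash)→7500, (B,nl)→60150 …(+1); best=2100 via (B,nl_idx)
  {ABC}: card=18000; try (A,hash)→8100, (A,merge)→11700, (C,hash)→20600, (A,nl)→182100, (C,merge)→187550, (C,nl)→1806200; best=8100 via (A,hash)

cost=8100; order=C,B,A; methods=nl_idx,hash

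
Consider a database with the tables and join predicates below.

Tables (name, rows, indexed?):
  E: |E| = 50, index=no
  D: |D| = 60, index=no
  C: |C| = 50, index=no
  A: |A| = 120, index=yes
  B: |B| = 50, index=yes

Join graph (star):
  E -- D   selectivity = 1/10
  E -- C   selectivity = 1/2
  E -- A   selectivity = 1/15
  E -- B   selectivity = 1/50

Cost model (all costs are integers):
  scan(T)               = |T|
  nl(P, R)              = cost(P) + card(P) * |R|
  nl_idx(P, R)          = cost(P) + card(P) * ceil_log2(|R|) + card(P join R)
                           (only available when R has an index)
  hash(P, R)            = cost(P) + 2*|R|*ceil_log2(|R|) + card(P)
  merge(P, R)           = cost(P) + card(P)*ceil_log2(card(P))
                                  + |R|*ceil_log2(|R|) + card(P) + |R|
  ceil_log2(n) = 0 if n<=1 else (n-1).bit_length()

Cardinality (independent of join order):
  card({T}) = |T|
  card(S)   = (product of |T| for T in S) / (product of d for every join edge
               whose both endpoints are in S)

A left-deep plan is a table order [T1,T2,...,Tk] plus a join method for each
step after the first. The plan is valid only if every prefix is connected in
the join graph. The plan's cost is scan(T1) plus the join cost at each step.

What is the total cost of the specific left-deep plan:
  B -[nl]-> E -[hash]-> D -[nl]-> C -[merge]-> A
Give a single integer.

124280

step 1: scan B: cost=50, card=50
step 2: join E via nl
    card(P join E) = 50*50/(50) = 50
    cost = 50 + 50*50 = 2550
step 3: join D via hash
    card(P join D) = 50*60/(10) = 300
    cost = 2550 + 2*60*6 + 50 = 3320
step 4: join C via nl
    card(P join C) = 300*50/(2) = 7500
    cost = 3320 + 300*50 = 18320
step 5: join A via merge
    card(P join A) = 7500*120/(15) = 60000
    cost = 18320 + 7500*13 + 120*7 + 7500 + 120 = 124280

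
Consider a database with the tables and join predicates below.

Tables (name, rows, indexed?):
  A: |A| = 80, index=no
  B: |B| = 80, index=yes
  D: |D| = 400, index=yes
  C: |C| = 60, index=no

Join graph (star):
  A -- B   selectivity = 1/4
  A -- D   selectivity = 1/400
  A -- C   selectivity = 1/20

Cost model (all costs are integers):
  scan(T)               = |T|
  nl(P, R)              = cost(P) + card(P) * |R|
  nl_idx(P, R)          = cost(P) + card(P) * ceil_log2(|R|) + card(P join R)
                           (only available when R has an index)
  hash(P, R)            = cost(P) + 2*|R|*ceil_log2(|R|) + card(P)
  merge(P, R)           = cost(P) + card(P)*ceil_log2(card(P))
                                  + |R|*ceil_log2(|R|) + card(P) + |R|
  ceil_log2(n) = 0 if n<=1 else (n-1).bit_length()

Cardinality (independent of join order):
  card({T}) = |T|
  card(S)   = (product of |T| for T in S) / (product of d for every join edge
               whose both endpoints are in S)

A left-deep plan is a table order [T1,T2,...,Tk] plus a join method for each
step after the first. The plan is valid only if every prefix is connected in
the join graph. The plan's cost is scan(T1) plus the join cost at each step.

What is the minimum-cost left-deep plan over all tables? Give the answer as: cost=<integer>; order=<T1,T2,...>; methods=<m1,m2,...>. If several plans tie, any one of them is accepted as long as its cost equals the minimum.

cost=3040; order=A,D,C,B; methods=nl_idx,hash,hash

Selinger DP (subsets sized 1..n):
  {A}: scan cost=80, card=80
  {B}: scan cost=80, card=80
  {D}: scan cost=400, card=400
  {C}: scan cost=60, card=60
  {AB}: card=1600; try (B,hash)→1280, (A,hash)→1280, (B,merge)→1360, (A,merge)→1360, (B,nl_idx)→2240, (B,nl)→6480 …(+1); best=1280 via (B,hash)
  {AD}: card=80; try (D,nl_idx)→880, (A,hash)→1920, (D,merge)→4720, (A,merge)→5040, (D,hash)→7360, (D,nl)→32080 …(+1); best=880 via (D,nl_idx)
  {AC}: card=240; try (C,hash)→880, (A,merge)→1120, (C,merge)→1140, (A,hash)→1240, (A,nl)→4860, (C,nl)→4880; best=880 via (C,hash)
  {ABD}: card=1600; try (B,hash)→2080, (B,merge)→2160, (B,nl_idx)→3040, (B,nl)→7280, (D,hash)→10080, (D,nl_idx)→17280 …(+2); best=2080 via (B,hash)
  {ABC}: card=4800; try (B,hash)→2240, (C,hash)→3600, (B,merge)→3680, (B,nl_idx)→7360, (B,nl)→20080, (C,merge)→20900 …(+1); best=2240 via (B,hash)
  {ACD}: card=240; try (C,hash)→1680, (C,merge)→1940, (D,nl_idx)→3280, (C,nl)→5680, (D,merge)→7040, (D,hash)→8320 …(+1); best=1680 via (C,hash)
  {ABCD}: card=4800; try (B,hash)→3040, (C,hash)→4400, (B,merge)→4480, (B,nl_idx)→8160, (D,hash)→14240, (B,nl)→20880 …(+5); best=3040 via (B,hash)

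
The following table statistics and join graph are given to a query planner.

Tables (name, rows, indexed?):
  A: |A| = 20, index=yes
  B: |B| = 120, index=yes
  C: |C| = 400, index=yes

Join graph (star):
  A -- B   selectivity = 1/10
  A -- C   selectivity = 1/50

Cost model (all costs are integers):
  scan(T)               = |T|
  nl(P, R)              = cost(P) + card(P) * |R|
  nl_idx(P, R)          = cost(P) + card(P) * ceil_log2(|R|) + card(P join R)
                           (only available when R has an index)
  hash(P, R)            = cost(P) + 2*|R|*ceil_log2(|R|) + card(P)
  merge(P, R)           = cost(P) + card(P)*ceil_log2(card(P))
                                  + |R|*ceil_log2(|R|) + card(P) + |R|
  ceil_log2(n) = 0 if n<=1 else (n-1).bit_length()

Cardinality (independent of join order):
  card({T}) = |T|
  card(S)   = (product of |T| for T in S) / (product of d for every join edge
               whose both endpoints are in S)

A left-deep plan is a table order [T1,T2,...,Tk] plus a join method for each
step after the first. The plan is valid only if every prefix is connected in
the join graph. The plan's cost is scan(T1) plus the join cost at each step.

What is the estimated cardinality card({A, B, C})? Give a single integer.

Tables in S: A(20), B(120), C(400)
Edges inside S: A-B(d=10), A-C(d=50)
numerator = 20 * 120 * 400 = 960000
denominator = 10 * 50 = 500
card(S) = 960000 / 500 = 1920

1920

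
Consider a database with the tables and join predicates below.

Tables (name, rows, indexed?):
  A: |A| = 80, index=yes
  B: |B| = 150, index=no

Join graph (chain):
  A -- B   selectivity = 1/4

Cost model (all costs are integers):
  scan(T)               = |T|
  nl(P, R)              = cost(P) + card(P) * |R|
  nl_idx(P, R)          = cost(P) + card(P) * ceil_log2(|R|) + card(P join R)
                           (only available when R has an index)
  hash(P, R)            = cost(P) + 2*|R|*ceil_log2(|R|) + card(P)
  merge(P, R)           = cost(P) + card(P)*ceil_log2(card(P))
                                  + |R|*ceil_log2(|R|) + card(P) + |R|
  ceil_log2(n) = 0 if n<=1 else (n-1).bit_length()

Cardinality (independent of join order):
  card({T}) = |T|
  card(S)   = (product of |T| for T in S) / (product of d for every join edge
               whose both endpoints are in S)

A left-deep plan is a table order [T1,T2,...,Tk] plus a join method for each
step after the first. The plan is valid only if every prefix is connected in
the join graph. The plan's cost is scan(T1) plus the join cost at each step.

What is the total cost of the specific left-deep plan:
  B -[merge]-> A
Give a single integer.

step 1: scan B: cost=150, card=150
step 2: join A via merge
    card(P join A) = 150*80/(4) = 3000
    cost = 150 + 150*8 + 80*7 + 150 + 80 = 2140

2140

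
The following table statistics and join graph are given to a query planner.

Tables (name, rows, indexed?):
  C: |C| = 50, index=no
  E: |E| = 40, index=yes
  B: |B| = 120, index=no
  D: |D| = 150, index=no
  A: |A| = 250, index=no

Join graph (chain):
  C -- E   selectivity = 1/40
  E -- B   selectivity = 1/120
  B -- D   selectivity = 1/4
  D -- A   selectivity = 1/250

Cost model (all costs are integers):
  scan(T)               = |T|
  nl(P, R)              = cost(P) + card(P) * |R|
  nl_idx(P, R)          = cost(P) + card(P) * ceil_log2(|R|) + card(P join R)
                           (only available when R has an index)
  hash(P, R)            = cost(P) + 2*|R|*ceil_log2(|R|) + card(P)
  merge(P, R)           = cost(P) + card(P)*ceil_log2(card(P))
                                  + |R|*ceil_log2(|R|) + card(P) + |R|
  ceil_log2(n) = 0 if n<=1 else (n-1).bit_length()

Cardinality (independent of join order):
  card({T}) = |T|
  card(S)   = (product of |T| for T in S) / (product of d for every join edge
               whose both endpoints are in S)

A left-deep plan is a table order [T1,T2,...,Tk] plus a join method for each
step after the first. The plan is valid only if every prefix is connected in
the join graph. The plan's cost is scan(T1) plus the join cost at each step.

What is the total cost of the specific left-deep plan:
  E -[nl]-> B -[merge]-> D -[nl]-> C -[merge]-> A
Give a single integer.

106220

step 1: scan E: cost=40, card=40
step 2: join B via nl
    card(P join B) = 40*120/(120) = 40
    cost = 40 + 40*120 = 4840
step 3: join D via merge
    card(P join D) = 40*150/(4) = 1500
    cost = 4840 + 40*6 + 150*8 + 40 + 150 = 6470
step 4: join C via nl
    card(P join C) = 1500*50/(40) = 1875
    cost = 6470 + 1500*50 = 81470
step 5: join A via merge
    card(P join A) = 1875*250/(250) = 1875
    cost = 81470 + 1875*11 + 250*8 + 1875 + 250 = 106220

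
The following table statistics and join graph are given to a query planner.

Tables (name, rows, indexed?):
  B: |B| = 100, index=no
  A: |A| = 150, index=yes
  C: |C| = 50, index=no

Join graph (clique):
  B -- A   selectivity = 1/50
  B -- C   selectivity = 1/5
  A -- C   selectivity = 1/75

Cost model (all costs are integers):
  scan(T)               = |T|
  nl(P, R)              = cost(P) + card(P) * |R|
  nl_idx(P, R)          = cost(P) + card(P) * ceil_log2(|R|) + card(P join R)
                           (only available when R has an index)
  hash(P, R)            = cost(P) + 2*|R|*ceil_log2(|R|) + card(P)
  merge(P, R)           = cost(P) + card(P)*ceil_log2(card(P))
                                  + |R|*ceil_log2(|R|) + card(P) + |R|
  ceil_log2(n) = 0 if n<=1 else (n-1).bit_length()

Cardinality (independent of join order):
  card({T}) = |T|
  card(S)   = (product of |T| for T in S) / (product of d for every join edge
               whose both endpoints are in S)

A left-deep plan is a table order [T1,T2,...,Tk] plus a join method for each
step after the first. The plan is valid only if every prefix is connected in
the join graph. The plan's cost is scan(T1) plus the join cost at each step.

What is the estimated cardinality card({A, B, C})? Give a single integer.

Tables in S: A(150), B(100), C(50)
Edges inside S: B-A(d=50), B-C(d=5), A-C(d=75)
numerator = 150 * 100 * 50 = 750000
denominator = 50 * 5 * 75 = 18750
card(S) = 750000 / 18750 = 40

40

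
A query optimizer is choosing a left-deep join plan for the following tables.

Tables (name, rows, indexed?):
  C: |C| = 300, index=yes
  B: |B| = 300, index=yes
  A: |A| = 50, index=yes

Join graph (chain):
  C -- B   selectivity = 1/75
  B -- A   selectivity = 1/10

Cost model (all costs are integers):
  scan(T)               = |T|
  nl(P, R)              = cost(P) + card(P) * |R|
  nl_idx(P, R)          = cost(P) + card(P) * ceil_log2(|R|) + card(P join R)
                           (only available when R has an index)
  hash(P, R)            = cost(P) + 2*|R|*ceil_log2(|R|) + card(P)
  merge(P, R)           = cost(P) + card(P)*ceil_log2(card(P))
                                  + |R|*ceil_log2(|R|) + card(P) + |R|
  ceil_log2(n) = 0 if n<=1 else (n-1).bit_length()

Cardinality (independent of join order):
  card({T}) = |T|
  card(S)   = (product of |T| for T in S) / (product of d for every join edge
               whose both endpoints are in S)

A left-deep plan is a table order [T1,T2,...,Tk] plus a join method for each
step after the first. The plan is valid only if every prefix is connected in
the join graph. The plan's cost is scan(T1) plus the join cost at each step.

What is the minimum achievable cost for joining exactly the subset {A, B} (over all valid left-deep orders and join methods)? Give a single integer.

Selinger DP over subsets of {A,B}:
  {B}: scan cost=300, card=300
  {A}: scan cost=50, card=50
  {AB}: card=1500; try (A,hash)→1200, (B,nl_idx)→2000, (B,merge)→3400, (A,nl_idx)→3600, (A,merge)→3650, (B,hash)→5500 …(+2); best=1200 via (A,hash)

1200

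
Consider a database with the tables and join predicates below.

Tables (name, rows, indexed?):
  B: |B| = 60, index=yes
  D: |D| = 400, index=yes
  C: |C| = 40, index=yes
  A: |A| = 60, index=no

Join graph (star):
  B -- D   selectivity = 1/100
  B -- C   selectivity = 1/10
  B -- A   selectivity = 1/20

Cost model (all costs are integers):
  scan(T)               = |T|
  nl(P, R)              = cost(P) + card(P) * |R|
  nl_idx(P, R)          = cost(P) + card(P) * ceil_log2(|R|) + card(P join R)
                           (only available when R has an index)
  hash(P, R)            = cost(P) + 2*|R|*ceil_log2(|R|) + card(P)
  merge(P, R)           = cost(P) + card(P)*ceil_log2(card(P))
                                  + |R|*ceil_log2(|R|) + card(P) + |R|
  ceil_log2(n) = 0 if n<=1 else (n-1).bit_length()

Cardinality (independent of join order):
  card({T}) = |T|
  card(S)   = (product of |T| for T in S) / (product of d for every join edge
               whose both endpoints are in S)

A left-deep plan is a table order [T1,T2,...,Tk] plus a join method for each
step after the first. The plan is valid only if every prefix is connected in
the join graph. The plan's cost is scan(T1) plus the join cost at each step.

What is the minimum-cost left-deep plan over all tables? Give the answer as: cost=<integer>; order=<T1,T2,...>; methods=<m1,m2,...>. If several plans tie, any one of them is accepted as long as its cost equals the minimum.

Selinger DP (subsets sized 1..n):
  {B}: scan cost=60, card=60
  {D}: scan cost=400, card=400
  {C}: scan cost=40, card=40
  {A}: scan cost=60, card=60
  {BD}: card=240; try (D,nl_idx)→840, (B,hash)→1520, (B,nl_idx)→3040, (D,merge)→4480, (B,merge)→4820, (D,hash)→7320 …(+2); best=840 via (D,nl_idx)
  {BC}: card=240; try (B,nl_idx)→520, (C,hash)→600, (C,nl_idx)→660, (B,merge)→740, (C,merge)→760, (B,hash)→800 …(+2); best=520 via (B,nl_idx)
  {AB}: card=180; try (B,nl_idx)→600, (B,hash)→840, (A,hash)→840, (B,merge)→900, (A,merge)→900, (B,nl)→3660 …(+1); best=600 via (B,nl_idx)
  {BCD}: card=960; try (C,hash)→1560, (C,nl_idx)→3240, (C,merge)→3280, (D,nl_idx)→3640, (D,merge)→6680, (D,hash)→7960 …(+2); best=1560 via (C,hash)
  {ABD}: card=720; try (A,hash)→1800, (D,nl_idx)→2940, (A,merge)→3420, (D,merge)→6220, (D,hash)→7980, (A,nl)→15240 …(+1); best=1800 via (A,hash)
  {ABC}: card=720; try (C,hash)→1260, (A,hash)→1480, (C,nl_idx)→2400, (C,merge)→2500, (A,merge)→3100, (C,nl)→7800 …(+1); best=1260 via (C,hash)
  {ABCD}: card=2880; try (C,hash)→3000, (A,hash)→3240, (C,nl_idx)→9000, (D,hash)→9180, (C,merge)→10000, (D,nl_idx)→10620 …(+5); best=3000 via (C,hash)

cost=3000; order=B,D,A,C; methods=nl_idx,hash,hash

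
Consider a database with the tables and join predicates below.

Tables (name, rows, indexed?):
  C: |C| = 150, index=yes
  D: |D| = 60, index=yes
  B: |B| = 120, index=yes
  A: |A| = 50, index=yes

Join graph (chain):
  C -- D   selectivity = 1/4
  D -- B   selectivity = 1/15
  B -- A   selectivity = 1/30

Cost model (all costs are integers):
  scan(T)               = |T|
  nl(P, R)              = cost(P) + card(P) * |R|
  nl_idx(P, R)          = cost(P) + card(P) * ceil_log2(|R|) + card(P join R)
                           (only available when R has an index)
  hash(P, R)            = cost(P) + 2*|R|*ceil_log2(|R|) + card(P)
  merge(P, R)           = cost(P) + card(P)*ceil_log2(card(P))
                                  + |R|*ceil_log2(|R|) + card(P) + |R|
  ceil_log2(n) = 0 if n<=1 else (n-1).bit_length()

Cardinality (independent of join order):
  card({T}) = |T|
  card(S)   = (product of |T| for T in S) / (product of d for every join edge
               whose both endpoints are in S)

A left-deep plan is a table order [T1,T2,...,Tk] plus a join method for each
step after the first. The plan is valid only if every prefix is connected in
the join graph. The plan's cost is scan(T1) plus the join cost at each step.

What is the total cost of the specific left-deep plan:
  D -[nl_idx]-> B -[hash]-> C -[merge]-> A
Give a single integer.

292190

step 1: scan D: cost=60, card=60
step 2: join B via nl_idx
    card(P join B) = 60*120/(15) = 480
    cost = 60 + 60*7 + 480 = 960
step 3: join C via hash
    card(P join C) = 480*150/(4) = 18000
    cost = 960 + 2*150*8 + 480 = 3840
step 4: join A via merge
    card(P join A) = 18000*50/(30) = 30000
    cost = 3840 + 18000*15 + 50*6 + 18000 + 50 = 292190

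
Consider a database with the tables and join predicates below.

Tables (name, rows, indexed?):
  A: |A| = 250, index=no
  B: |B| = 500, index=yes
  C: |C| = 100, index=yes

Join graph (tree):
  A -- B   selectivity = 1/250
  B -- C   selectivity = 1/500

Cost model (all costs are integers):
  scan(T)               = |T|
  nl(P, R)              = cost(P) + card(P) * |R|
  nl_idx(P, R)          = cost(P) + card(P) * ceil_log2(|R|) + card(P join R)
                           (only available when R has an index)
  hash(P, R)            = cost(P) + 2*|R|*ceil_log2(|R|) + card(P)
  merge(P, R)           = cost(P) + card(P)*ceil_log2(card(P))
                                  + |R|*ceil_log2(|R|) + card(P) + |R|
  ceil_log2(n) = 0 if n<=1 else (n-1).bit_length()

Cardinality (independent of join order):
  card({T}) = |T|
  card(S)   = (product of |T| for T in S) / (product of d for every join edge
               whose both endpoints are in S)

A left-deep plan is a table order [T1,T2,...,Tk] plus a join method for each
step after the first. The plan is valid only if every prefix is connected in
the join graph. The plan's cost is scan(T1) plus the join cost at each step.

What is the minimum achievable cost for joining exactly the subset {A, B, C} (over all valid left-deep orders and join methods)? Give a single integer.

4150

Selinger DP over subsets of {A,B,C}:
  {A}: scan cost=250, card=250
  {B}: scan cost=500, card=500
  {C}: scan cost=100, card=100
  {AB}: card=500; try (B,nl_idx)→3000, (A,hash)→5000, (B,merge)→7500, (A,merge)→7750, (B,hash)→9500, (B,nl)→125250 …(+1); best=3000 via (B,nl_idx)
  {BC}: card=100; try (B,nl_idx)→1100, (C,hash)→2400, (C,nl_idx)→4100, (B,merge)→5900, (C,merge)→6300, (B,hash)→9200 …(+2); best=1100 via (B,nl_idx)
  {ABC}: card=100; try (A,merge)→4150, (C,hash)→4900, (A,hash)→5200, (C,nl_idx)→6600, (C,merge)→8800, (A,nl)→26100 …(+1); best=4150 via (A,merge)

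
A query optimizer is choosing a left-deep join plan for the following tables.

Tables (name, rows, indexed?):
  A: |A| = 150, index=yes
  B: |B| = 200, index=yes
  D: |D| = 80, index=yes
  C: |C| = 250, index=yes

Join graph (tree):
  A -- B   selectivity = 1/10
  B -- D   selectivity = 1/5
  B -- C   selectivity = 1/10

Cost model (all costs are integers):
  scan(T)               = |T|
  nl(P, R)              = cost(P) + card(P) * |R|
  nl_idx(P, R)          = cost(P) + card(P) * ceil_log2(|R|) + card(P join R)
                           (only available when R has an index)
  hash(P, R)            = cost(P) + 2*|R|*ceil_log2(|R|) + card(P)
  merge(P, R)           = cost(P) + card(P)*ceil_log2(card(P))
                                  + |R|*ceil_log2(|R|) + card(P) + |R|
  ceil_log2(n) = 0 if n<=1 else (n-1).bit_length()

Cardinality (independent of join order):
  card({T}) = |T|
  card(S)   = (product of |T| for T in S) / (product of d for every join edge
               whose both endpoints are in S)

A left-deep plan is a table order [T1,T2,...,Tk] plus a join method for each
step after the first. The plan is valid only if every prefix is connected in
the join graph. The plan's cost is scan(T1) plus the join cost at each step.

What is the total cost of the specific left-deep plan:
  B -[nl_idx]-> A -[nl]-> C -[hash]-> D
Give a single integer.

830920

step 1: scan B: cost=200, card=200
step 2: join A via nl_idx
    card(P join A) = 200*150/(10) = 3000
    cost = 200 + 200*8 + 3000 = 4800
step 3: join C via nl
    card(P join C) = 3000*250/(10) = 75000
    cost = 4800 + 3000*250 = 754800
step 4: join D via hash
    card(P join D) = 75000*80/(5) = 1200000
    cost = 754800 + 2*80*7 + 75000 = 830920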